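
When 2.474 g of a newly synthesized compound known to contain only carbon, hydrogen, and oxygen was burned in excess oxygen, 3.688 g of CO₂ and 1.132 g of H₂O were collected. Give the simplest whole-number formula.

mol C = 3.688 g CO₂ ÷ 44.009 g/mol = 0.083801 mol
mol H = 2 × 1.132 g H₂O ÷ 18.015 g/mol = 0.12567 mol
mass O = 2.474 − (1.0065 + 0.12668) = 1.3408 g → mol O = 1.3408 ÷ 15.999 = 0.083804 mol
Divide by the smallest (0.083801 mol): C 1.000, H 1.500, O 1.000
Multiplying each by 2 gives whole numbers: C 2.00, H 3.00, O 2.00

C2H3O2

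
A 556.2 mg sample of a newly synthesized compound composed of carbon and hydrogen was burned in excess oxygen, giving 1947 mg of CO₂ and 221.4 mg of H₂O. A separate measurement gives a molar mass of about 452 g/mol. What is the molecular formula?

mol C = 1.947 g CO₂ ÷ 44.009 g/mol = 0.044241 mol
mol H = 2 × 0.2214 g H₂O ÷ 18.015 g/mol = 0.024580 mol
Divide by the smallest (0.024580 mol): C 1.800, H 1.000
Multiplying each by 5 gives whole numbers: C 9.00, H 5.00
Empirical formula: C9H5
Empirical-formula mass = 113.14 g/mol; 452 ÷ 113.14 ≈ 4, so the molecular formula is C36H20.

C36H20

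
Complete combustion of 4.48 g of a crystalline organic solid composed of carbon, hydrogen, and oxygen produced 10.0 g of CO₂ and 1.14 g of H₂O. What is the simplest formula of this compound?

mol C = 10.0 g CO₂ ÷ 44.009 g/mol = 0.2272 mol
mol H = 2 × 1.14 g H₂O ÷ 18.015 g/mol = 0.1266 mol
mass O = 4.48 − (2.729 + 0.1276) = 1.623 g → mol O = 1.623 ÷ 15.999 = 0.1015 mol
Divide by the smallest (0.1015 mol): C 2.240, H 1.247, O 1.000
Multiplying each by 4 gives whole numbers: C 8.96, H 4.99, O 4.00

C9H5O4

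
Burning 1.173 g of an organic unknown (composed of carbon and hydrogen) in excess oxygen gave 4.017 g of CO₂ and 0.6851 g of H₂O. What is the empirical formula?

C6H5

mol C = 4.017 g CO₂ ÷ 44.009 g/mol = 0.091277 mol
mol H = 2 × 0.6851 g H₂O ÷ 18.015 g/mol = 0.076059 mol
Divide by the smallest (0.076059 mol): C 1.200, H 1.000
Multiplying each by 5 gives whole numbers: C 6.00, H 5.00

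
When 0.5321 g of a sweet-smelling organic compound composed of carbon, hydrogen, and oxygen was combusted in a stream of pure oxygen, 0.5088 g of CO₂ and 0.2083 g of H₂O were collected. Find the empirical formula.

mol C = 0.5088 g CO₂ ÷ 44.009 g/mol = 0.011561 mol
mol H = 2 × 0.2083 g H₂O ÷ 18.015 g/mol = 0.023125 mol
mass O = 0.5321 − (0.13886 + 0.023310) = 0.36993 g → mol O = 0.36993 ÷ 15.999 = 0.023122 mol
Divide by the smallest (0.011561 mol): C 1.000, H 2.000, O 2.000

CH2O2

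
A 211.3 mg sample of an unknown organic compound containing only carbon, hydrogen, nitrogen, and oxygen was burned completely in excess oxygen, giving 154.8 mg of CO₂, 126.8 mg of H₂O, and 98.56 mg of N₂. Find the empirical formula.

mol C = 0.1548 g CO₂ ÷ 44.009 g/mol = 0.0035175 mol
mol H = 2 × 0.1268 g H₂O ÷ 18.015 g/mol = 0.014077 mol
mol N = 2 × 0.09856 g N₂ ÷ 28.014 g/mol = 0.0070365 mol
mass O = 0.2113 − (0.042248 + 0.014190 + 0.098560) = 0.056302 g → mol O = 0.056302 ÷ 15.999 = 0.0035191 mol
Divide by the smallest (0.0035175 mol): C 1.000, H 4.002, N 2.000, O 1.000

CH4N2O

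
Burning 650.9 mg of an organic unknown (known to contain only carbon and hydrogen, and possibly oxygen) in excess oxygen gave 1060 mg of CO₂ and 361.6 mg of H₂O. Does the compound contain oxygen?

yes

mol C = 1.060 g CO₂ ÷ 44.009 g/mol = 0.024086 mol
mol H = 2 × 0.3616 g H₂O ÷ 18.015 g/mol = 0.040144 mol
C and H account for only 0.32976 g of the 0.6509 g sample; the remaining 0.32114 g must be oxygen.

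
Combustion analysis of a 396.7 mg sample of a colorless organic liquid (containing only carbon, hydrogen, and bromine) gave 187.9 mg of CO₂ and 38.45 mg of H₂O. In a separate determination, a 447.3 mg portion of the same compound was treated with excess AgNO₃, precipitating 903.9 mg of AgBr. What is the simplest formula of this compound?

mol C = 0.1879 g CO₂ ÷ 44.009 g/mol = 0.0042696 mol
mol H = 2 × 0.03845 g H₂O ÷ 18.015 g/mol = 0.0042687 mol
From the AgBr data: mol Br per gram of compound = (0.9039 ÷ 187.772) ÷ 0.4473 = 0.010762 mol/g, so in the 0.3967 g combustion sample mol Br = 0.0042693 mol
Divide by the smallest (0.0042687 mol): C 1.000, H 1.000, Br 1.000

CHBr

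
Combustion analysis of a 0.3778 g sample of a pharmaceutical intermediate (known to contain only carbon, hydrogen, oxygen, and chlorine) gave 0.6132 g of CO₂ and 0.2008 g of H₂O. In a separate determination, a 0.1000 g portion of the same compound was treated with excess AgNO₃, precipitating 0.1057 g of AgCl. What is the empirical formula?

C5H8ClO2

mol C = 0.6132 g CO₂ ÷ 44.009 g/mol = 0.013934 mol
mol H = 2 × 0.2008 g H₂O ÷ 18.015 g/mol = 0.022293 mol
From the AgCl data: mol Cl per gram of compound = (0.1057 ÷ 143.318) ÷ 0.1000 = 0.0073752 mol/g, so in the 0.3778 g combustion sample mol Cl = 0.0027864 mol
mass O = 0.3778 − (0.16736 + 0.022471 + 0.098776) = 0.089197 g → mol O = 0.089197 ÷ 15.999 = 0.0055752 mol
Divide by the smallest (0.0027864 mol): C 5.001, H 8.001, Cl 1.000, O 2.001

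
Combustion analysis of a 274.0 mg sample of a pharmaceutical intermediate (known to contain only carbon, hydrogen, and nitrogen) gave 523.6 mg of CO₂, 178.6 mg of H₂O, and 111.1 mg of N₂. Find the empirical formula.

C3H5N2

mol C = 0.5236 g CO₂ ÷ 44.009 g/mol = 0.011898 mol
mol H = 2 × 0.1786 g H₂O ÷ 18.015 g/mol = 0.019828 mol
mol N = 2 × 0.1111 g N₂ ÷ 28.014 g/mol = 0.0079317 mol
Divide by the smallest (0.0079317 mol): C 1.500, H 2.500, N 1.000
Multiplying each by 2 gives whole numbers: C 3.00, H 5.00, N 2.00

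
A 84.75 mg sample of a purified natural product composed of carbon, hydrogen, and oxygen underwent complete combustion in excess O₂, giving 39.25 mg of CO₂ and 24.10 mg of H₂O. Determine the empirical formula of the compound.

mol C = 0.03925 g CO₂ ÷ 44.009 g/mol = 0.00089186 mol
mol H = 2 × 0.02410 g H₂O ÷ 18.015 g/mol = 0.0026755 mol
mass O = 0.08475 − (0.010712 + 0.0026970) = 0.071341 g → mol O = 0.071341 ÷ 15.999 = 0.0044591 mol
Divide by the smallest (0.00089186 mol): C 1.000, H 3.000, O 5.000

CH3O5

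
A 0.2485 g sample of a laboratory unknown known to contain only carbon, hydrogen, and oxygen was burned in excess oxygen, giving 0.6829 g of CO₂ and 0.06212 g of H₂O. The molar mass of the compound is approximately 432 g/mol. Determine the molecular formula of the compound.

C27H12O6

mol C = 0.6829 g CO₂ ÷ 44.009 g/mol = 0.015517 mol
mol H = 2 × 0.06212 g H₂O ÷ 18.015 g/mol = 0.0068965 mol
mass O = 0.2485 − (0.18638 + 0.0069516) = 0.055170 g → mol O = 0.055170 ÷ 15.999 = 0.0034484 mol
Divide by the smallest (0.0034484 mol): C 4.500, H 2.000, O 1.000
Multiplying each by 2 gives whole numbers: C 9.00, H 4.00, O 2.00
Empirical formula: C9H4O2
Empirical-formula mass = 144.13 g/mol; 432 ÷ 144.13 ≈ 3, so the molecular formula is C27H12O6.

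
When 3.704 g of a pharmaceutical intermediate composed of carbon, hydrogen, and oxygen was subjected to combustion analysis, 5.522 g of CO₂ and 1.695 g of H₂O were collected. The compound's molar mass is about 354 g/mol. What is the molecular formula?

C12H18O12

mol C = 5.522 g CO₂ ÷ 44.009 g/mol = 0.12547 mol
mol H = 2 × 1.695 g H₂O ÷ 18.015 g/mol = 0.18818 mol
mass O = 3.704 − (1.5071 + 0.18968) = 2.0072 g → mol O = 2.0072 ÷ 15.999 = 0.12546 mol
Divide by the smallest (0.12546 mol): C 1.000, H 1.500, O 1.000
Multiplying each by 2 gives whole numbers: C 2.00, H 3.00, O 2.00
Empirical formula: C2H3O2
Empirical-formula mass = 59.04 g/mol; 354 ÷ 59.04 ≈ 6, so the molecular formula is C12H18O12.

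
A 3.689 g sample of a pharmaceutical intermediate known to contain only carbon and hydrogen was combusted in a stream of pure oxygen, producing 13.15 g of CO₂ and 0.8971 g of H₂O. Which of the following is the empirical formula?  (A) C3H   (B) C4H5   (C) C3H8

(A) C3H

mol C = 13.15 g CO₂ ÷ 44.009 g/mol = 0.29880 mol
mol H = 2 × 0.8971 g H₂O ÷ 18.015 g/mol = 0.099595 mol
Divide by the smallest (0.099595 mol): C 3.000, H 1.000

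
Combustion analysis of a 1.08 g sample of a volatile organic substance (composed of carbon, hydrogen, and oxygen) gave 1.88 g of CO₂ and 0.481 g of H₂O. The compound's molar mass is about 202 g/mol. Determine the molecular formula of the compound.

mol C = 1.88 g CO₂ ÷ 44.009 g/mol = 0.04272 mol
mol H = 2 × 0.481 g H₂O ÷ 18.015 g/mol = 0.05340 mol
mass O = 1.08 − (0.5131 + 0.05383) = 0.5131 g → mol O = 0.5131 ÷ 15.999 = 0.03207 mol
Divide by the smallest (0.03207 mol): C 1.332, H 1.665, O 1.000
Multiplying each by 3 gives whole numbers: C 4.00, H 5.00, O 3.00
Empirical formula: C4H5O3
Empirical-formula mass = 101.08 g/mol; 202 ÷ 101.08 ≈ 2, so the molecular formula is C8H10O6.

C8H10O6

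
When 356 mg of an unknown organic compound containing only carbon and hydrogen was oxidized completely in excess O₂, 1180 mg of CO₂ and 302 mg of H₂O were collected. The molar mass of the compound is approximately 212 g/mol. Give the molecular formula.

mol C = 1.18 g CO₂ ÷ 44.009 g/mol = 0.02681 mol
mol H = 2 × 0.302 g H₂O ÷ 18.015 g/mol = 0.03353 mol
Divide by the smallest (0.02681 mol): C 1.000, H 1.250
Multiplying each by 4 gives whole numbers: C 4.00, H 5.00
Empirical formula: C4H5
Empirical-formula mass = 53.08 g/mol; 212 ÷ 53.08 ≈ 4, so the molecular formula is C16H20.

C16H20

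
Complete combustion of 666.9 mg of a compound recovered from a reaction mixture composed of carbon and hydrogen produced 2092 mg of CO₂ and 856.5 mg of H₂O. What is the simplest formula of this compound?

CH2

mol C = 2.092 g CO₂ ÷ 44.009 g/mol = 0.047536 mol
mol H = 2 × 0.8565 g H₂O ÷ 18.015 g/mol = 0.095087 mol
Divide by the smallest (0.047536 mol): C 1.000, H 2.000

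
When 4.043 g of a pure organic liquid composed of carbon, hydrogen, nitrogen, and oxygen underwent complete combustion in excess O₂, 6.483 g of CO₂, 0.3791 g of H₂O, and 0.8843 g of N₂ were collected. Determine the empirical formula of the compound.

C7H2N3O4

mol C = 6.483 g CO₂ ÷ 44.009 g/mol = 0.14731 mol
mol H = 2 × 0.3791 g H₂O ÷ 18.015 g/mol = 0.042087 mol
mol N = 2 × 0.8843 g N₂ ÷ 28.014 g/mol = 0.063133 mol
mass O = 4.043 − (1.7693 + 0.042424 + 0.88430) = 1.3469 g → mol O = 1.3469 ÷ 15.999 = 0.084188 mol
Divide by the smallest (0.042087 mol): C 3.500, H 1.000, N 1.500, O 2.000
Multiplying each by 2 gives whole numbers: C 7.00, H 2.00, N 3.00, O 4.00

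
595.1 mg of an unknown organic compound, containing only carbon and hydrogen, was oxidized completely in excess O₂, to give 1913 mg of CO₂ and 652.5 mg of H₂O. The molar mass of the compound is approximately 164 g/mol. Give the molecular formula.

C12H20

mol C = 1.913 g CO₂ ÷ 44.009 g/mol = 0.043468 mol
mol H = 2 × 0.6525 g H₂O ÷ 18.015 g/mol = 0.072440 mol
Divide by the smallest (0.043468 mol): C 1.000, H 1.666
Multiplying each by 3 gives whole numbers: C 3.00, H 5.00
Empirical formula: C3H5
Empirical-formula mass = 41.07 g/mol; 164 ÷ 41.07 ≈ 4, so the molecular formula is C12H20.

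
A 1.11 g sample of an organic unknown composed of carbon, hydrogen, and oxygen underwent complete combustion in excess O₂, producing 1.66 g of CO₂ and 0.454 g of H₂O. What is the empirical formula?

mol C = 1.66 g CO₂ ÷ 44.009 g/mol = 0.03772 mol
mol H = 2 × 0.454 g H₂O ÷ 18.015 g/mol = 0.05040 mol
mass O = 1.11 − (0.4530 + 0.05081) = 0.6061 g → mol O = 0.6061 ÷ 15.999 = 0.03789 mol
Divide by the smallest (0.03772 mol): C 1.000, H 1.336, O 1.004
Multiplying each by 3 gives whole numbers: C 3.00, H 4.01, O 3.01

C3H4O3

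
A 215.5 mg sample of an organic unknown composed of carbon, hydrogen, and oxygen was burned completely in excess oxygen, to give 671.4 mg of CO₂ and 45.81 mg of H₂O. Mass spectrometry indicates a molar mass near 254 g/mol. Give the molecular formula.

C18H6O2

mol C = 0.6714 g CO₂ ÷ 44.009 g/mol = 0.015256 mol
mol H = 2 × 0.04581 g H₂O ÷ 18.015 g/mol = 0.0050858 mol
mass O = 0.2155 − (0.18324 + 0.0051264) = 0.027134 g → mol O = 0.027134 ÷ 15.999 = 0.0016960 mol
Divide by the smallest (0.0016960 mol): C 8.995, H 2.999, O 1.000
Empirical formula: C9H3O
Empirical-formula mass = 127.12 g/mol; 254 ÷ 127.12 ≈ 2, so the molecular formula is C18H6O2.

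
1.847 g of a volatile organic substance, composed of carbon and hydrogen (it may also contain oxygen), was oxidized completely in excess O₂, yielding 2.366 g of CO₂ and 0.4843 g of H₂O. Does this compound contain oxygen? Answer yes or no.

yes

mol C = 2.366 g CO₂ ÷ 44.009 g/mol = 0.053762 mol
mol H = 2 × 0.4843 g H₂O ÷ 18.015 g/mol = 0.053766 mol
C and H account for only 0.69993 g of the 1.847 g sample; the remaining 1.1471 g must be oxygen.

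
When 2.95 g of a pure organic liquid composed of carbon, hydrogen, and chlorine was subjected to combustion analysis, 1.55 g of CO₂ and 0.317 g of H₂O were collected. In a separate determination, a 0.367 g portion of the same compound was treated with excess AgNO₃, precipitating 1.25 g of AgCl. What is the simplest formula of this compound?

mol C = 1.55 g CO₂ ÷ 44.009 g/mol = 0.03522 mol
mol H = 2 × 0.317 g H₂O ÷ 18.015 g/mol = 0.03519 mol
From the AgCl data: mol Cl per gram of compound = (1.25 ÷ 143.318) ÷ 0.367 = 0.02377 mol/g, so in the 2.95 g combustion sample mol Cl = 0.07011 mol
Divide by the smallest (0.03519 mol): C 1.001, H 1.000, Cl 1.992

CHCl2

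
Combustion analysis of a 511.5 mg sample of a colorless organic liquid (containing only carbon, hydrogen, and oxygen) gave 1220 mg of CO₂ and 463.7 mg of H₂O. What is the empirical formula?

mol C = 1.220 g CO₂ ÷ 44.009 g/mol = 0.027722 mol
mol H = 2 × 0.4637 g H₂O ÷ 18.015 g/mol = 0.051479 mol
mass O = 0.5115 − (0.33296 + 0.051891) = 0.12664 g → mol O = 0.12664 ÷ 15.999 = 0.0079158 mol
Divide by the smallest (0.0079158 mol): C 3.502, H 6.503, O 1.000
Multiplying each by 2 gives whole numbers: C 7.00, H 13.01, O 2.00

C7H13O2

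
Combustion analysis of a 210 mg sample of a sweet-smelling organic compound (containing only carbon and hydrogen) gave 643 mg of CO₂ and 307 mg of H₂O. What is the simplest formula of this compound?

mol C = 0.643 g CO₂ ÷ 44.009 g/mol = 0.01461 mol
mol H = 2 × 0.307 g H₂O ÷ 18.015 g/mol = 0.03408 mol
Divide by the smallest (0.01461 mol): C 1.000, H 2.333
Multiplying each by 3 gives whole numbers: C 3.00, H 7.00

C3H7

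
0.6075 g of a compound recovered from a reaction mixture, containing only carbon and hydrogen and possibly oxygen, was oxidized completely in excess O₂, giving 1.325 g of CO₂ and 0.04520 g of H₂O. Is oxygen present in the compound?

mol C = 1.325 g CO₂ ÷ 44.009 g/mol = 0.030107 mol
mol H = 2 × 0.04520 g H₂O ÷ 18.015 g/mol = 0.0050180 mol
C and H account for only 0.36668 g of the 0.6075 g sample; the remaining 0.24082 g must be oxygen.

yes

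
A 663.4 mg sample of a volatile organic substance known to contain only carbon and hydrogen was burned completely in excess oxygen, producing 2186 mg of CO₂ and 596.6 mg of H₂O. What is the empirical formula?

C3H4

mol C = 2.186 g CO₂ ÷ 44.009 g/mol = 0.049672 mol
mol H = 2 × 0.5966 g H₂O ÷ 18.015 g/mol = 0.066234 mol
Divide by the smallest (0.049672 mol): C 1.000, H 1.333
Multiplying each by 3 gives whole numbers: C 3.00, H 4.00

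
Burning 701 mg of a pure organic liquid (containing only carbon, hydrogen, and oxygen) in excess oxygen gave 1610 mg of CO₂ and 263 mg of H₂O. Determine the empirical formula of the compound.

C5H4O2

mol C = 1.61 g CO₂ ÷ 44.009 g/mol = 0.03658 mol
mol H = 2 × 0.263 g H₂O ÷ 18.015 g/mol = 0.02920 mol
mass O = 0.701 − (0.4394 + 0.02943) = 0.2322 g → mol O = 0.2322 ÷ 15.999 = 0.01451 mol
Divide by the smallest (0.01451 mol): C 2.521, H 2.012, O 1.000
Multiplying each by 2 gives whole numbers: C 5.04, H 4.02, O 2.00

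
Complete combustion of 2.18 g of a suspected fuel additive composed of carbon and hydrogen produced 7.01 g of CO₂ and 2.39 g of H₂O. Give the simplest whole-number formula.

C3H5

mol C = 7.01 g CO₂ ÷ 44.009 g/mol = 0.1593 mol
mol H = 2 × 2.39 g H₂O ÷ 18.015 g/mol = 0.2653 mol
Divide by the smallest (0.1593 mol): C 1.000, H 1.666
Multiplying each by 3 gives whole numbers: C 3.00, H 5.00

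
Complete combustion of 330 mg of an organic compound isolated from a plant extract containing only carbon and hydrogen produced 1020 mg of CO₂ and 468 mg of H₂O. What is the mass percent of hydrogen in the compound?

15.9%

mol C = 1.02 g CO₂ ÷ 44.009 g/mol = 0.02318 mol
mol H = 2 × 0.468 g H₂O ÷ 18.015 g/mol = 0.05196 mol
mass % H = 0.05237 g ÷ 0.330 g × 100%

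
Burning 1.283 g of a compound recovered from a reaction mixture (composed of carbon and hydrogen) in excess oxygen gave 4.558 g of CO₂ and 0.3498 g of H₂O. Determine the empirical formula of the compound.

C8H3

mol C = 4.558 g CO₂ ÷ 44.009 g/mol = 0.10357 mol
mol H = 2 × 0.3498 g H₂O ÷ 18.015 g/mol = 0.038834 mol
Divide by the smallest (0.038834 mol): C 2.667, H 1.000
Multiplying each by 3 gives whole numbers: C 8.00, H 3.00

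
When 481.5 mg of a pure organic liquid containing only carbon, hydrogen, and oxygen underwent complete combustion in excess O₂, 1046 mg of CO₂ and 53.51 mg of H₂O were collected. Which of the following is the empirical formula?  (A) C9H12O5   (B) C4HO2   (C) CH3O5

(B) C4HO2

mol C = 1.046 g CO₂ ÷ 44.009 g/mol = 0.023768 mol
mol H = 2 × 0.05351 g H₂O ÷ 18.015 g/mol = 0.0059406 mol
mass O = 0.4815 − (0.28548 + 0.0059881) = 0.19004 g → mol O = 0.19004 ÷ 15.999 = 0.011878 mol
Divide by the smallest (0.0059406 mol): C 4.001, H 1.000, O 1.999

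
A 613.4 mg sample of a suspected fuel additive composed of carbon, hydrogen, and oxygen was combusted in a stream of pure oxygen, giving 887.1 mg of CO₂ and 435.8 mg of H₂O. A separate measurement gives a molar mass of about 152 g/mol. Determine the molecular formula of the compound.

mol C = 0.8871 g CO₂ ÷ 44.009 g/mol = 0.020157 mol
mol H = 2 × 0.4358 g H₂O ÷ 18.015 g/mol = 0.048382 mol
mass O = 0.6134 − (0.24211 + 0.048769) = 0.32252 g → mol O = 0.32252 ÷ 15.999 = 0.020159 mol
Divide by the smallest (0.020157 mol): C 1.000, H 2.400, O 1.000
Multiplying each by 5 gives whole numbers: C 5.00, H 12.00, O 5.00
Empirical formula: C5H12O5
Empirical-formula mass = 152.15 g/mol; 152 ÷ 152.15 ≈ 1, so the molecular formula is C5H12O5.

C5H12O5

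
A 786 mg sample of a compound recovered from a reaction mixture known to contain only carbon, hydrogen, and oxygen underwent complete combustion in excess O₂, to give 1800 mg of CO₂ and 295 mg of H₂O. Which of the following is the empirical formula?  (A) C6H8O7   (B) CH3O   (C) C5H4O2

(C) C5H4O2

mol C = 1.80 g CO₂ ÷ 44.009 g/mol = 0.04090 mol
mol H = 2 × 0.295 g H₂O ÷ 18.015 g/mol = 0.03275 mol
mass O = 0.786 − (0.4913 + 0.03301) = 0.2617 g → mol O = 0.2617 ÷ 15.999 = 0.01636 mol
Divide by the smallest (0.01636 mol): C 2.500, H 2.002, O 1.000
Multiplying each by 2 gives whole numbers: C 5.00, H 4.00, O 2.00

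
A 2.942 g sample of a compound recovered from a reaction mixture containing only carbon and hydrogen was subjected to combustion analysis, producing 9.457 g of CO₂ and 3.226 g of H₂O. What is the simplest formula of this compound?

C3H5

mol C = 9.457 g CO₂ ÷ 44.009 g/mol = 0.21489 mol
mol H = 2 × 3.226 g H₂O ÷ 18.015 g/mol = 0.35815 mol
Divide by the smallest (0.21489 mol): C 1.000, H 1.667
Multiplying each by 3 gives whole numbers: C 3.00, H 5.00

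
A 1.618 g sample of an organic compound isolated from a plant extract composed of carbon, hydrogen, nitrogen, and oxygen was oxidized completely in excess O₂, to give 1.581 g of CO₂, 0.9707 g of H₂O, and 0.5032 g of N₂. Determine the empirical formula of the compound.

CH3NO

mol C = 1.581 g CO₂ ÷ 44.009 g/mol = 0.035924 mol
mol H = 2 × 0.9707 g H₂O ÷ 18.015 g/mol = 0.10777 mol
mol N = 2 × 0.5032 g N₂ ÷ 28.014 g/mol = 0.035925 mol
mass O = 1.618 − (0.43149 + 0.10863 + 0.50320) = 0.57468 g → mol O = 0.57468 ÷ 15.999 = 0.035920 mol
Divide by the smallest (0.035920 mol): C 1.000, H 3.000, N 1.000, O 1.000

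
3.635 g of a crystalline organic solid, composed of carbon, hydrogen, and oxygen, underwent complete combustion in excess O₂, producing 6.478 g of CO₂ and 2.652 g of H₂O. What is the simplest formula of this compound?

C3H6O2

mol C = 6.478 g CO₂ ÷ 44.009 g/mol = 0.14720 mol
mol H = 2 × 2.652 g H₂O ÷ 18.015 g/mol = 0.29442 mol
mass O = 3.635 − (1.7680 + 0.29678) = 1.5702 g → mol O = 1.5702 ÷ 15.999 = 0.098146 mol
Divide by the smallest (0.098146 mol): C 1.500, H 3.000, O 1.000
Multiplying each by 2 gives whole numbers: C 3.00, H 6.00, O 2.00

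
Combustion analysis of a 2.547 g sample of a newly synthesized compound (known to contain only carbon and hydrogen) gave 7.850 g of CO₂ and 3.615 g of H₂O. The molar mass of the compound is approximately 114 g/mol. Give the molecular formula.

C8H18

mol C = 7.850 g CO₂ ÷ 44.009 g/mol = 0.17837 mol
mol H = 2 × 3.615 g H₂O ÷ 18.015 g/mol = 0.40133 mol
Divide by the smallest (0.17837 mol): C 1.000, H 2.250
Multiplying each by 4 gives whole numbers: C 4.00, H 9.00
Empirical formula: C4H9
Empirical-formula mass = 57.12 g/mol; 114 ÷ 57.12 ≈ 2, so the molecular formula is C8H18.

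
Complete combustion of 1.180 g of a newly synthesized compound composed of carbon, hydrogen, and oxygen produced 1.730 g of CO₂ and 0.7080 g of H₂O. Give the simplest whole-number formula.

CH2O

mol C = 1.730 g CO₂ ÷ 44.009 g/mol = 0.039310 mol
mol H = 2 × 0.7080 g H₂O ÷ 18.015 g/mol = 0.078601 mol
mass O = 1.180 − (0.47215 + 0.079230) = 0.62862 g → mol O = 0.62862 ÷ 15.999 = 0.039291 mol
Divide by the smallest (0.039291 mol): C 1.000, H 2.000, O 1.000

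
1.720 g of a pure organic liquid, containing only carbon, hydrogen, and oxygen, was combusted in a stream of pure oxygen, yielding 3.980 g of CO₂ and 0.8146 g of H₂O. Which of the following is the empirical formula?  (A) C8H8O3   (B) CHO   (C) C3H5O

mol C = 3.980 g CO₂ ÷ 44.009 g/mol = 0.090436 mol
mol H = 2 × 0.8146 g H₂O ÷ 18.015 g/mol = 0.090436 mol
mass O = 1.720 − (1.0862 + 0.091159) = 0.54261 g → mol O = 0.54261 ÷ 15.999 = 0.033915 mol
Divide by the smallest (0.033915 mol): C 2.667, H 2.667, O 1.000
Multiplying each by 3 gives whole numbers: C 8.00, H 8.00, O 3.00

(A) C8H8O3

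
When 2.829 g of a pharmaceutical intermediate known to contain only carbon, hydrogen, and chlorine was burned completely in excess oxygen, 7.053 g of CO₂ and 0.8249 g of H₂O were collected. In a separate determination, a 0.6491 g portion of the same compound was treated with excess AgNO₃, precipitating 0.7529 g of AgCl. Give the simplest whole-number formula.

C7H4Cl

mol C = 7.053 g CO₂ ÷ 44.009 g/mol = 0.16026 mol
mol H = 2 × 0.8249 g H₂O ÷ 18.015 g/mol = 0.091579 mol
From the AgCl data: mol Cl per gram of compound = (0.7529 ÷ 143.318) ÷ 0.6491 = 0.0080933 mol/g, so in the 2.829 g combustion sample mol Cl = 0.022896 mol
Divide by the smallest (0.022896 mol): C 7.000, H 4.000, Cl 1.000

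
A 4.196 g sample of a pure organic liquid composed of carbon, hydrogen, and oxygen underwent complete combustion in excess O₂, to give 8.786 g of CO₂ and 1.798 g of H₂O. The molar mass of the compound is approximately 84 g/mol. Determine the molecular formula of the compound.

mol C = 8.786 g CO₂ ÷ 44.009 g/mol = 0.19964 mol
mol H = 2 × 1.798 g H₂O ÷ 18.015 g/mol = 0.19961 mol
mass O = 4.196 − (2.3979 + 0.20121) = 1.5969 g → mol O = 1.5969 ÷ 15.999 = 0.099813 mol
Divide by the smallest (0.099813 mol): C 2.000, H 2.000, O 1.000
Empirical formula: C2H2O
Empirical-formula mass = 42.04 g/mol; 84 ÷ 42.04 ≈ 2, so the molecular formula is C4H4O2.

C4H4O2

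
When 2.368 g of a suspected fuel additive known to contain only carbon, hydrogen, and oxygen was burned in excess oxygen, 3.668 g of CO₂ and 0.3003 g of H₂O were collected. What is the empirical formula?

C5H2O5

mol C = 3.668 g CO₂ ÷ 44.009 g/mol = 0.083347 mol
mol H = 2 × 0.3003 g H₂O ÷ 18.015 g/mol = 0.033339 mol
mass O = 2.368 − (1.0011 + 0.033606) = 1.3333 g → mol O = 1.3333 ÷ 15.999 = 0.083338 mol
Divide by the smallest (0.033339 mol): C 2.500, H 1.000, O 2.500
Multiplying each by 2 gives whole numbers: C 5.00, H 2.00, O 5.00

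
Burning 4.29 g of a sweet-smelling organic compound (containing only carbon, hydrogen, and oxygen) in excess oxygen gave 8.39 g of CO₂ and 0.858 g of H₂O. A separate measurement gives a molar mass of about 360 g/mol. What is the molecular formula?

mol C = 8.39 g CO₂ ÷ 44.009 g/mol = 0.1906 mol
mol H = 2 × 0.858 g H₂O ÷ 18.015 g/mol = 0.09525 mol
mass O = 4.29 − (2.290 + 0.09602) = 1.904 g → mol O = 1.904 ÷ 15.999 = 0.1190 mol
Divide by the smallest (0.09525 mol): C 2.001, H 1.000, O 1.249
Multiplying each by 4 gives whole numbers: C 8.01, H 4.00, O 5.00
Empirical formula: C8H4O5
Empirical-formula mass = 180.12 g/mol; 360 ÷ 180.12 ≈ 2, so the molecular formula is C16H8O10.

C16H8O10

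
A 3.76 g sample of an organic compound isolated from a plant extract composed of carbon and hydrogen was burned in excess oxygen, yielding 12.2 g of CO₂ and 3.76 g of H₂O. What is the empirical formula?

mol C = 12.2 g CO₂ ÷ 44.009 g/mol = 0.2772 mol
mol H = 2 × 3.76 g H₂O ÷ 18.015 g/mol = 0.4174 mol
Divide by the smallest (0.2772 mol): C 1.000, H 1.506
Multiplying each by 2 gives whole numbers: C 2.00, H 3.01

C2H3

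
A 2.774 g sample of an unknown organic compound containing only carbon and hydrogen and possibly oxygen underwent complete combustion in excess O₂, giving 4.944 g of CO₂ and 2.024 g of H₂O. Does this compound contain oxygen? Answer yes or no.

mol C = 4.944 g CO₂ ÷ 44.009 g/mol = 0.11234 mol
mol H = 2 × 2.024 g H₂O ÷ 18.015 g/mol = 0.22470 mol
C and H account for only 1.5758 g of the 2.774 g sample; the remaining 1.1982 g must be oxygen.

yes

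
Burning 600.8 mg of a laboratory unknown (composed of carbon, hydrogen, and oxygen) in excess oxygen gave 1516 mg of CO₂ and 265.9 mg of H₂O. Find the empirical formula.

mol C = 1.516 g CO₂ ÷ 44.009 g/mol = 0.034447 mol
mol H = 2 × 0.2659 g H₂O ÷ 18.015 g/mol = 0.029520 mol
mass O = 0.6008 − (0.41375 + 0.029756) = 0.15730 g → mol O = 0.15730 ÷ 15.999 = 0.0098316 mol
Divide by the smallest (0.0098316 mol): C 3.504, H 3.003, O 1.000
Multiplying each by 2 gives whole numbers: C 7.01, H 6.01, O 2.00

C7H6O2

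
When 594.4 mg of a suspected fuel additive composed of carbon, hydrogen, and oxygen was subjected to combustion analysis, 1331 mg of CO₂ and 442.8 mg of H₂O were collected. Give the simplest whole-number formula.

C8H13O3

mol C = 1.331 g CO₂ ÷ 44.009 g/mol = 0.030244 mol
mol H = 2 × 0.4428 g H₂O ÷ 18.015 g/mol = 0.049159 mol
mass O = 0.5944 − (0.36326 + 0.049552) = 0.18159 g → mol O = 0.18159 ÷ 15.999 = 0.011350 mol
Divide by the smallest (0.011350 mol): C 2.665, H 4.331, O 1.000
Multiplying each by 3 gives whole numbers: C 7.99, H 12.99, O 3.00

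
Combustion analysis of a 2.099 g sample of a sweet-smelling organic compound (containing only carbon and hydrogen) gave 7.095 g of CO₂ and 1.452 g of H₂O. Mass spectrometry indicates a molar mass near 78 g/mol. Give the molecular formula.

C6H6

mol C = 7.095 g CO₂ ÷ 44.009 g/mol = 0.16122 mol
mol H = 2 × 1.452 g H₂O ÷ 18.015 g/mol = 0.16120 mol
Divide by the smallest (0.16120 mol): C 1.000, H 1.000
Empirical formula: CH
Empirical-formula mass = 13.02 g/mol; 78 ÷ 13.02 ≈ 6, so the molecular formula is C6H6.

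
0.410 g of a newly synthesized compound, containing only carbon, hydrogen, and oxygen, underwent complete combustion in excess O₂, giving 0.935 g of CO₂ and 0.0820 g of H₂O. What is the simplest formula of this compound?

C7H3O3

mol C = 0.935 g CO₂ ÷ 44.009 g/mol = 0.02125 mol
mol H = 2 × 0.0820 g H₂O ÷ 18.015 g/mol = 0.009104 mol
mass O = 0.410 − (0.2552 + 0.009176) = 0.1456 g → mol O = 0.1456 ÷ 15.999 = 0.009103 mol
Divide by the smallest (0.009103 mol): C 2.334, H 1.000, O 1.000
Multiplying each by 3 gives whole numbers: C 7.00, H 3.00, O 3.00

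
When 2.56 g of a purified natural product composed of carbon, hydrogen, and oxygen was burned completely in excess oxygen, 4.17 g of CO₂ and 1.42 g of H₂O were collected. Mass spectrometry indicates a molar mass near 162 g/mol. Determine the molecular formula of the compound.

mol C = 4.17 g CO₂ ÷ 44.009 g/mol = 0.09475 mol
mol H = 2 × 1.42 g H₂O ÷ 18.015 g/mol = 0.1576 mol
mass O = 2.56 − (1.138 + 0.1589) = 1.263 g → mol O = 1.263 ÷ 15.999 = 0.07894 mol
Divide by the smallest (0.07894 mol): C 1.200, H 1.997, O 1.000
Multiplying each by 5 gives whole numbers: C 6.00, H 9.98, O 5.00
Empirical formula: C6H10O5
Empirical-formula mass = 162.14 g/mol; 162 ÷ 162.14 ≈ 1, so the molecular formula is C6H10O5.

C6H10O5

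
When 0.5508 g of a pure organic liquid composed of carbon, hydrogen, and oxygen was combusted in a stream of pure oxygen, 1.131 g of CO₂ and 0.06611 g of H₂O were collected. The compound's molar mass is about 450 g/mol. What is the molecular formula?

C21H6O12

mol C = 1.131 g CO₂ ÷ 44.009 g/mol = 0.025699 mol
mol H = 2 × 0.06611 g H₂O ÷ 18.015 g/mol = 0.0073394 mol
mass O = 0.5508 − (0.30867 + 0.0073982) = 0.23473 g → mol O = 0.23473 ÷ 15.999 = 0.014671 mol
Divide by the smallest (0.0073394 mol): C 3.502, H 1.000, O 1.999
Multiplying each by 2 gives whole numbers: C 7.00, H 2.00, O 4.00
Empirical formula: C7H2O4
Empirical-formula mass = 150.09 g/mol; 450 ÷ 150.09 ≈ 3, so the molecular formula is C21H6O12.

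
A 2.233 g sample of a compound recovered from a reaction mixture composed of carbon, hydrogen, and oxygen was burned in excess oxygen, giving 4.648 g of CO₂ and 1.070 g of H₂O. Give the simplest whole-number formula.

mol C = 4.648 g CO₂ ÷ 44.009 g/mol = 0.10561 mol
mol H = 2 × 1.070 g H₂O ÷ 18.015 g/mol = 0.11879 mol
mass O = 2.233 − (1.2685 + 0.11974) = 0.84472 g → mol O = 0.84472 ÷ 15.999 = 0.052798 mol
Divide by the smallest (0.052798 mol): C 2.000, H 2.250, O 1.000
Multiplying each by 4 gives whole numbers: C 8.00, H 9.00, O 4.00

C8H9O4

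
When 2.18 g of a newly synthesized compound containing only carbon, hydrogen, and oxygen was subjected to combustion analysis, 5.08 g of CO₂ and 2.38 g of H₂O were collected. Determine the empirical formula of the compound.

mol C = 5.08 g CO₂ ÷ 44.009 g/mol = 0.1154 mol
mol H = 2 × 2.38 g H₂O ÷ 18.015 g/mol = 0.2642 mol
mass O = 2.18 − (1.386 + 0.2663) = 0.5272 g → mol O = 0.5272 ÷ 15.999 = 0.03295 mol
Divide by the smallest (0.03295 mol): C 3.503, H 8.018, O 1.000
Multiplying each by 2 gives whole numbers: C 7.01, H 16.04, O 2.00

C7H16O2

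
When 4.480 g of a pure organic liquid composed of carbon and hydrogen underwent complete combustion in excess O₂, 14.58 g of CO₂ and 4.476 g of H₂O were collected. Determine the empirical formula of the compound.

C2H3

mol C = 14.58 g CO₂ ÷ 44.009 g/mol = 0.33130 mol
mol H = 2 × 4.476 g H₂O ÷ 18.015 g/mol = 0.49692 mol
Divide by the smallest (0.33130 mol): C 1.000, H 1.500
Multiplying each by 2 gives whole numbers: C 2.00, H 3.00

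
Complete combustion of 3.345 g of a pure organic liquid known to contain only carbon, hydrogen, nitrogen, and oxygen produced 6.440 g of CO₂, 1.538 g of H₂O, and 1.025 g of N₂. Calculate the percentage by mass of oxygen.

mol C = 6.440 g CO₂ ÷ 44.009 g/mol = 0.14633 mol
mol H = 2 × 1.538 g H₂O ÷ 18.015 g/mol = 0.17075 mol
mol N = 2 × 1.025 g N₂ ÷ 28.014 g/mol = 0.073178 mol
mass O = 3.345 − (1.7576 + 0.17211 + 1.0250) = 0.39027 g → mol O = 0.39027 ÷ 15.999 = 0.024394 mol
mass % O = 0.39027 g ÷ 3.345 g × 100%

11.67%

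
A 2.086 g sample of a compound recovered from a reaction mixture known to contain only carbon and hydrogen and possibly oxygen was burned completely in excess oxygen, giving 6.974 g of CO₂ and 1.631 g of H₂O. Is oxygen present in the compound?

no

mol C = 6.974 g CO₂ ÷ 44.009 g/mol = 0.15847 mol
mol H = 2 × 1.631 g H₂O ÷ 18.015 g/mol = 0.18107 mol
C and H together account for 2.0859 g — essentially the entire 2.086 g sample — so the compound contains no oxygen.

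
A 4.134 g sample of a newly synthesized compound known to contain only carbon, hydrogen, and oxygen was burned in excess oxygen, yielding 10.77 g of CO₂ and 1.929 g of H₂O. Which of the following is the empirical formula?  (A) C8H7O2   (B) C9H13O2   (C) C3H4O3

mol C = 10.77 g CO₂ ÷ 44.009 g/mol = 0.24472 mol
mol H = 2 × 1.929 g H₂O ÷ 18.015 g/mol = 0.21415 mol
mass O = 4.134 − (2.9394 + 0.21587) = 0.97877 g → mol O = 0.97877 ÷ 15.999 = 0.061177 mol
Divide by the smallest (0.061177 mol): C 4.000, H 3.501, O 1.000
Multiplying each by 2 gives whole numbers: C 8.00, H 7.00, O 2.00

(A) C8H7O2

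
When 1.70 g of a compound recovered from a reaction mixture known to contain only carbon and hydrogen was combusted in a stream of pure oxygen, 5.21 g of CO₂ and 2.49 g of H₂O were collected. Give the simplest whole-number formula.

mol C = 5.21 g CO₂ ÷ 44.009 g/mol = 0.1184 mol
mol H = 2 × 2.49 g H₂O ÷ 18.015 g/mol = 0.2764 mol
Divide by the smallest (0.1184 mol): C 1.000, H 2.335
Multiplying each by 3 gives whole numbers: C 3.00, H 7.01

C3H7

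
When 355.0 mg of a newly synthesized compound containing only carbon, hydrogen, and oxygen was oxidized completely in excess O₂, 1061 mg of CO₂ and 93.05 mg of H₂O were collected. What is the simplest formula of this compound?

C7H3O

mol C = 1.061 g CO₂ ÷ 44.009 g/mol = 0.024109 mol
mol H = 2 × 0.09305 g H₂O ÷ 18.015 g/mol = 0.010330 mol
mass O = 0.3550 − (0.28957 + 0.010413) = 0.055017 g → mol O = 0.055017 ÷ 15.999 = 0.0034388 mol
Divide by the smallest (0.0034388 mol): C 7.011, H 3.004, O 1.000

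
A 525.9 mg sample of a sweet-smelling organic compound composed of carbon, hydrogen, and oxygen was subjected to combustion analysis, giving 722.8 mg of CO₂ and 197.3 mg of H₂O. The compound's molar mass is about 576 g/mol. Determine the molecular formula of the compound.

mol C = 0.7228 g CO₂ ÷ 44.009 g/mol = 0.016424 mol
mol H = 2 × 0.1973 g H₂O ÷ 18.015 g/mol = 0.021904 mol
mass O = 0.5259 − (0.19727 + 0.022079) = 0.30655 g → mol O = 0.30655 ÷ 15.999 = 0.019161 mol
Divide by the smallest (0.016424 mol): C 1.000, H 1.334, O 1.167
Multiplying each by 6 gives whole numbers: C 6.00, H 8.00, O 7.00
Empirical formula: C6H8O7
Empirical-formula mass = 192.12 g/mol; 576 ÷ 192.12 ≈ 3, so the molecular formula is C18H24O21.

C18H24O21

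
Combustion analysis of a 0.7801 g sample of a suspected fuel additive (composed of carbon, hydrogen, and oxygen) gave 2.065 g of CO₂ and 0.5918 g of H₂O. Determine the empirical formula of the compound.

C5H7O

mol C = 2.065 g CO₂ ÷ 44.009 g/mol = 0.046922 mol
mol H = 2 × 0.5918 g H₂O ÷ 18.015 g/mol = 0.065701 mol
mass O = 0.7801 − (0.56358 + 0.066226) = 0.15029 g → mol O = 0.15029 ÷ 15.999 = 0.0093938 mol
Divide by the smallest (0.0093938 mol): C 4.995, H 6.994, O 1.000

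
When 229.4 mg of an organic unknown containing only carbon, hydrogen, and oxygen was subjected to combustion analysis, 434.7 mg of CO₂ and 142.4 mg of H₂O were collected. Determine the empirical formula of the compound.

C5H8O3

mol C = 0.4347 g CO₂ ÷ 44.009 g/mol = 0.0098775 mol
mol H = 2 × 0.1424 g H₂O ÷ 18.015 g/mol = 0.015809 mol
mass O = 0.2294 − (0.11864 + 0.015936) = 0.094826 g → mol O = 0.094826 ÷ 15.999 = 0.0059270 mol
Divide by the smallest (0.0059270 mol): C 1.667, H 2.667, O 1.000
Multiplying each by 3 gives whole numbers: C 5.00, H 8.00, O 3.00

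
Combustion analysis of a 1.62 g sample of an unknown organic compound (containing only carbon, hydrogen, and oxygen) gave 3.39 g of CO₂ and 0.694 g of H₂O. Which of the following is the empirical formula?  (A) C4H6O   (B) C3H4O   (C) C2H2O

mol C = 3.39 g CO₂ ÷ 44.009 g/mol = 0.07703 mol
mol H = 2 × 0.694 g H₂O ÷ 18.015 g/mol = 0.07705 mol
mass O = 1.62 − (0.9252 + 0.07766) = 0.6171 g → mol O = 0.6171 ÷ 15.999 = 0.03857 mol
Divide by the smallest (0.03857 mol): C 1.997, H 1.997, O 1.000

(C) C2H2O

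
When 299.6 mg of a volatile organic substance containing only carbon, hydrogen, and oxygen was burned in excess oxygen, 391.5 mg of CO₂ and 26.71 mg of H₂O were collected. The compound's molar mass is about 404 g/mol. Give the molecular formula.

C12H4O16

mol C = 0.3915 g CO₂ ÷ 44.009 g/mol = 0.0088959 mol
mol H = 2 × 0.02671 g H₂O ÷ 18.015 g/mol = 0.0029653 mol
mass O = 0.2996 − (0.10685 + 0.0029890) = 0.18976 g → mol O = 0.18976 ÷ 15.999 = 0.011861 mol
Divide by the smallest (0.0029653 mol): C 3.000, H 1.000, O 4.000
Empirical formula: C3HO4
Empirical-formula mass = 101.04 g/mol; 404 ÷ 101.04 ≈ 4, so the molecular formula is C12H4O16.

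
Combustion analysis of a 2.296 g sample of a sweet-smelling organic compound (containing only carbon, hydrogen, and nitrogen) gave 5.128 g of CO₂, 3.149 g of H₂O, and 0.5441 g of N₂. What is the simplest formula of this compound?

mol C = 5.128 g CO₂ ÷ 44.009 g/mol = 0.11652 mol
mol H = 2 × 3.149 g H₂O ÷ 18.015 g/mol = 0.34960 mol
mol N = 2 × 0.5441 g N₂ ÷ 28.014 g/mol = 0.038845 mol
Divide by the smallest (0.038845 mol): C 3.000, H 9.000, N 1.000

C3H9N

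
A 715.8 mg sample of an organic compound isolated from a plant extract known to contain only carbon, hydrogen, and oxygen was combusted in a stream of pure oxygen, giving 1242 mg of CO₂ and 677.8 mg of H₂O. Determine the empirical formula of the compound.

mol C = 1.242 g CO₂ ÷ 44.009 g/mol = 0.028222 mol
mol H = 2 × 0.6778 g H₂O ÷ 18.015 g/mol = 0.075248 mol
mass O = 0.7158 − (0.33897 + 0.075850) = 0.30098 g → mol O = 0.30098 ÷ 15.999 = 0.018812 mol
Divide by the smallest (0.018812 mol): C 1.500, H 4.000, O 1.000
Multiplying each by 2 gives whole numbers: C 3.00, H 8.00, O 2.00

C3H8O2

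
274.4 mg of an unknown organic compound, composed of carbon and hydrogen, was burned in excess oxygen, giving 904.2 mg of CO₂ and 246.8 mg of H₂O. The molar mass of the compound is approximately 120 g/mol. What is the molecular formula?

C9H12

mol C = 0.9042 g CO₂ ÷ 44.009 g/mol = 0.020546 mol
mol H = 2 × 0.2468 g H₂O ÷ 18.015 g/mol = 0.027399 mol
Divide by the smallest (0.020546 mol): C 1.000, H 1.334
Multiplying each by 3 gives whole numbers: C 3.00, H 4.00
Empirical formula: C3H4
Empirical-formula mass = 40.06 g/mol; 120 ÷ 40.06 ≈ 3, so the molecular formula is C9H12.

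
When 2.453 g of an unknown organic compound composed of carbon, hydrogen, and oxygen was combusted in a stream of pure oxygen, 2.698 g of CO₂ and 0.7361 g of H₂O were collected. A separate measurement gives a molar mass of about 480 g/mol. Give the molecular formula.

mol C = 2.698 g CO₂ ÷ 44.009 g/mol = 0.061306 mol
mol H = 2 × 0.7361 g H₂O ÷ 18.015 g/mol = 0.081721 mol
mass O = 2.453 − (0.73634 + 0.082375) = 1.6343 g → mol O = 1.6343 ÷ 15.999 = 0.10215 mol
Divide by the smallest (0.061306 mol): C 1.000, H 1.333, O 1.666
Multiplying each by 3 gives whole numbers: C 3.00, H 4.00, O 5.00
Empirical formula: C3H4O5
Empirical-formula mass = 120.06 g/mol; 480 ÷ 120.06 ≈ 4, so the molecular formula is C12H16O20.

C12H16O20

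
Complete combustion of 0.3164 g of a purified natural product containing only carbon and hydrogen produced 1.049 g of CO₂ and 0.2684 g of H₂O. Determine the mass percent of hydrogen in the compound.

mol C = 1.049 g CO₂ ÷ 44.009 g/mol = 0.023836 mol
mol H = 2 × 0.2684 g H₂O ÷ 18.015 g/mol = 0.029797 mol
mass % H = 0.030036 g ÷ 0.3164 g × 100%

9.49%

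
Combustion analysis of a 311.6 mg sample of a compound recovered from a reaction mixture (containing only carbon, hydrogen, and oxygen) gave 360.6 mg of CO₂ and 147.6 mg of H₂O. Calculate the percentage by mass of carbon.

31.58%

mol C = 0.3606 g CO₂ ÷ 44.009 g/mol = 0.0081938 mol
mol H = 2 × 0.1476 g H₂O ÷ 18.015 g/mol = 0.016386 mol
mass O = 0.3116 − (0.098415 + 0.016517) = 0.19667 g → mol O = 0.19667 ÷ 15.999 = 0.012292 mol
mass % C = 0.098415 g ÷ 0.3116 g × 100%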